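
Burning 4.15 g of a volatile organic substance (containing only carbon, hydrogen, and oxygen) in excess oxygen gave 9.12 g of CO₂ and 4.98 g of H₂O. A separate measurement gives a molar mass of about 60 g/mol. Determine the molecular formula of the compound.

C3H8O

mol C = 9.12 g CO₂ ÷ 44.009 g/mol = 0.2072 mol
mol H = 2 × 4.98 g H₂O ÷ 18.015 g/mol = 0.5529 mol
mass O = 4.15 − (2.489 + 0.5573) = 1.104 g → mol O = 1.104 ÷ 15.999 = 0.06898 mol
Divide by the smallest (0.06898 mol): C 3.004, H 8.015, O 1.000
Empirical formula: C3H8O
Empirical-formula mass = 60.10 g/mol; 60 ÷ 60.10 ≈ 1, so the molecular formula is C3H8O.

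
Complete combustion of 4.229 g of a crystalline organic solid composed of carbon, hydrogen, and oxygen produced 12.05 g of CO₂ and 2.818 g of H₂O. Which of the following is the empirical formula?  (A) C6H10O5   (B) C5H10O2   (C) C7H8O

mol C = 12.05 g CO₂ ÷ 44.009 g/mol = 0.27381 mol
mol H = 2 × 2.818 g H₂O ÷ 18.015 g/mol = 0.31285 mol
mass O = 4.229 − (3.2887 + 0.31535) = 0.62494 g → mol O = 0.62494 ÷ 15.999 = 0.039061 mol
Divide by the smallest (0.039061 mol): C 7.010, H 8.009, O 1.000

(C) C7H8O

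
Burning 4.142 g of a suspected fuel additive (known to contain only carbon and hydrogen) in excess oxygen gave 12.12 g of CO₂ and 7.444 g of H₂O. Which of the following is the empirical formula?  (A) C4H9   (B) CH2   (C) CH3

mol C = 12.12 g CO₂ ÷ 44.009 g/mol = 0.27540 mol
mol H = 2 × 7.444 g H₂O ÷ 18.015 g/mol = 0.82642 mol
Divide by the smallest (0.27540 mol): C 1.000, H 3.001

(C) CH3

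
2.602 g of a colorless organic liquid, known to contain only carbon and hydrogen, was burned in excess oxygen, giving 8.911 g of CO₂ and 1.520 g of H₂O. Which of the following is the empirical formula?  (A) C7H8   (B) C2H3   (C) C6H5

mol C = 8.911 g CO₂ ÷ 44.009 g/mol = 0.20248 mol
mol H = 2 × 1.520 g H₂O ÷ 18.015 g/mol = 0.16875 mol
Divide by the smallest (0.16875 mol): C 1.200, H 1.000
Multiplying each by 5 gives whole numbers: C 6.00, H 5.00

(C) C6H5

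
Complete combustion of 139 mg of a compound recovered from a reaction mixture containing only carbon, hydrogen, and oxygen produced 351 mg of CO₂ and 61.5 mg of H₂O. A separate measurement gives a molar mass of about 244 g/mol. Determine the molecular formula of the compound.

mol C = 0.351 g CO₂ ÷ 44.009 g/mol = 0.007976 mol
mol H = 2 × 0.0615 g H₂O ÷ 18.015 g/mol = 0.006828 mol
mass O = 0.139 − (0.09580 + 0.006882) = 0.03632 g → mol O = 0.03632 ÷ 15.999 = 0.002270 mol
Divide by the smallest (0.002270 mol): C 3.513, H 3.007, O 1.000
Multiplying each by 2 gives whole numbers: C 7.03, H 6.01, O 2.00
Empirical formula: C7H6O2
Empirical-formula mass = 122.12 g/mol; 244 ÷ 122.12 ≈ 2, so the molecular formula is C14H12O4.

C14H12O4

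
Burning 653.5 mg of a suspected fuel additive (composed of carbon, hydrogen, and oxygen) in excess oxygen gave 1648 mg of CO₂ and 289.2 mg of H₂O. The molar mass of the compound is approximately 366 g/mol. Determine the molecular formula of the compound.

mol C = 1.648 g CO₂ ÷ 44.009 g/mol = 0.037447 mol
mol H = 2 × 0.2892 g H₂O ÷ 18.015 g/mol = 0.032107 mol
mass O = 0.6535 − (0.44977 + 0.032363) = 0.17136 g → mol O = 0.17136 ÷ 15.999 = 0.010711 mol
Divide by the smallest (0.010711 mol): C 3.496, H 2.998, O 1.000
Multiplying each by 2 gives whole numbers: C 6.99, H 6.00, O 2.00
Empirical formula: C7H6O2
Empirical-formula mass = 122.12 g/mol; 366 ÷ 122.12 ≈ 3, so the molecular formula is C21H18O6.

C21H18O6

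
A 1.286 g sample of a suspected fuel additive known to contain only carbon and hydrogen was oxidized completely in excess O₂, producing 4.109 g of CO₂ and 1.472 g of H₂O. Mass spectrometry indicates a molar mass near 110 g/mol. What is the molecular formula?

C8H14

mol C = 4.109 g CO₂ ÷ 44.009 g/mol = 0.093367 mol
mol H = 2 × 1.472 g H₂O ÷ 18.015 g/mol = 0.16342 mol
Divide by the smallest (0.093367 mol): C 1.000, H 1.750
Multiplying each by 4 gives whole numbers: C 4.00, H 7.00
Empirical formula: C4H7
Empirical-formula mass = 55.10 g/mol; 110 ÷ 55.10 ≈ 2, so the molecular formula is C8H14.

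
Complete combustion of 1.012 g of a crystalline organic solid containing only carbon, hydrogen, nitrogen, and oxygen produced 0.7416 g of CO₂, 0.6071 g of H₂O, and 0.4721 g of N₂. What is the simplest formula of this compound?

mol C = 0.7416 g CO₂ ÷ 44.009 g/mol = 0.016851 mol
mol H = 2 × 0.6071 g H₂O ÷ 18.015 g/mol = 0.067399 mol
mol N = 2 × 0.4721 g N₂ ÷ 28.014 g/mol = 0.033705 mol
mass O = 1.012 − (0.20240 + 0.067939 + 0.47210) = 0.26956 g → mol O = 0.26956 ÷ 15.999 = 0.016849 mol
Divide by the smallest (0.016849 mol): C 1.000, H 4.000, N 2.000, O 1.000

CH4N2O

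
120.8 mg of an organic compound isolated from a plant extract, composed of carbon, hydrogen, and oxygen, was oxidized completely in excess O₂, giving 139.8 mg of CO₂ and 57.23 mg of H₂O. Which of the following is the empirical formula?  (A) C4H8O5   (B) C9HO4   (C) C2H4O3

mol C = 0.1398 g CO₂ ÷ 44.009 g/mol = 0.0031766 mol
mol H = 2 × 0.05723 g H₂O ÷ 18.015 g/mol = 0.0063536 mol
mass O = 0.1208 − (0.038154 + 0.0064044) = 0.076241 g → mol O = 0.076241 ÷ 15.999 = 0.0047654 mol
Divide by the smallest (0.0031766 mol): C 1.000, H 2.000, O 1.500
Multiplying each by 2 gives whole numbers: C 2.00, H 4.00, O 3.00

(C) C2H4O3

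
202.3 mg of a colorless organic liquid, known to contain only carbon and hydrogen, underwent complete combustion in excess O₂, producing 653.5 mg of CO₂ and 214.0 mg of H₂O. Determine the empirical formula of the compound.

mol C = 0.6535 g CO₂ ÷ 44.009 g/mol = 0.014849 mol
mol H = 2 × 0.2140 g H₂O ÷ 18.015 g/mol = 0.023758 mol
Divide by the smallest (0.014849 mol): C 1.000, H 1.600
Multiplying each by 5 gives whole numbers: C 5.00, H 8.00

C5H8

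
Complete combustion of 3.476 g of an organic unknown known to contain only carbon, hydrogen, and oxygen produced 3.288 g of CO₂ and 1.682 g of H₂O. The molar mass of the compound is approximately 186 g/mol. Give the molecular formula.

C4H10O8

mol C = 3.288 g CO₂ ÷ 44.009 g/mol = 0.074712 mol
mol H = 2 × 1.682 g H₂O ÷ 18.015 g/mol = 0.18673 mol
mass O = 3.476 − (0.89737 + 0.18823) = 2.3904 g → mol O = 2.3904 ÷ 15.999 = 0.14941 mol
Divide by the smallest (0.074712 mol): C 1.000, H 2.499, O 2.000
Multiplying each by 2 gives whole numbers: C 2.00, H 5.00, O 4.00
Empirical formula: C2H5O4
Empirical-formula mass = 93.06 g/mol; 186 ÷ 93.06 ≈ 2, so the molecular formula is C4H10O8.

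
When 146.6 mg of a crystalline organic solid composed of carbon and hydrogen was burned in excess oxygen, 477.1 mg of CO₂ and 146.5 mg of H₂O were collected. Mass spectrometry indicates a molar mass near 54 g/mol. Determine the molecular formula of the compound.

C4H6

mol C = 0.4771 g CO₂ ÷ 44.009 g/mol = 0.010841 mol
mol H = 2 × 0.1465 g H₂O ÷ 18.015 g/mol = 0.016264 mol
Divide by the smallest (0.010841 mol): C 1.000, H 1.500
Multiplying each by 2 gives whole numbers: C 2.00, H 3.00
Empirical formula: C2H3
Empirical-formula mass = 27.05 g/mol; 54 ÷ 27.05 ≈ 2, so the molecular formula is C4H6.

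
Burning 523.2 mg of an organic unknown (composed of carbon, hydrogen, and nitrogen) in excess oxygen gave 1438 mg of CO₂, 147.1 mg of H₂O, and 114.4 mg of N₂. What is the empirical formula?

C4H2N

mol C = 1.438 g CO₂ ÷ 44.009 g/mol = 0.032675 mol
mol H = 2 × 0.1471 g H₂O ÷ 18.015 g/mol = 0.016331 mol
mol N = 2 × 0.1144 g N₂ ÷ 28.014 g/mol = 0.0081673 mol
Divide by the smallest (0.0081673 mol): C 4.001, H 2.000, N 1.000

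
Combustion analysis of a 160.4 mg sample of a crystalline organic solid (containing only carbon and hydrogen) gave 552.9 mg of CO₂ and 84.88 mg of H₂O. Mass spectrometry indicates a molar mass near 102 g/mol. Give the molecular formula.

mol C = 0.5529 g CO₂ ÷ 44.009 g/mol = 0.012563 mol
mol H = 2 × 0.08488 g H₂O ÷ 18.015 g/mol = 0.0094233 mol
Divide by the smallest (0.0094233 mol): C 1.333, H 1.000
Multiplying each by 3 gives whole numbers: C 4.00, H 3.00
Empirical formula: C4H3
Empirical-formula mass = 51.07 g/mol; 102 ÷ 51.07 ≈ 2, so the molecular formula is C8H6.

C8H6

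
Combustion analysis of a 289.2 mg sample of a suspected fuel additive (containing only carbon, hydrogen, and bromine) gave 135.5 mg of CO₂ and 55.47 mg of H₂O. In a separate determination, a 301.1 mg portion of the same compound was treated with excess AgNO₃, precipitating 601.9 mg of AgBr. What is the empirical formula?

mol C = 0.1355 g CO₂ ÷ 44.009 g/mol = 0.0030789 mol
mol H = 2 × 0.05547 g H₂O ÷ 18.015 g/mol = 0.0061582 mol
From the AgBr data: mol Br per gram of compound = (0.6019 ÷ 187.772) ÷ 0.3011 = 0.010646 mol/g, so in the 0.2892 g combustion sample mol Br = 0.0030788 mol
Divide by the smallest (0.0030788 mol): C 1.000, H 2.000, Br 1.000

CH2Br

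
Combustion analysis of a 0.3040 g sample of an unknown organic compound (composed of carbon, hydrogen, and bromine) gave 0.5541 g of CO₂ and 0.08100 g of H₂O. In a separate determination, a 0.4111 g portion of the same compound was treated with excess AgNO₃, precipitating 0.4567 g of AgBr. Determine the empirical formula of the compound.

C7H5Br

mol C = 0.5541 g CO₂ ÷ 44.009 g/mol = 0.012591 mol
mol H = 2 × 0.08100 g H₂O ÷ 18.015 g/mol = 0.0089925 mol
From the AgBr data: mol Br per gram of compound = (0.4567 ÷ 187.772) ÷ 0.4111 = 0.0059163 mol/g, so in the 0.3040 g combustion sample mol Br = 0.0017986 mol
Divide by the smallest (0.0017986 mol): C 7.000, H 5.000, Br 1.000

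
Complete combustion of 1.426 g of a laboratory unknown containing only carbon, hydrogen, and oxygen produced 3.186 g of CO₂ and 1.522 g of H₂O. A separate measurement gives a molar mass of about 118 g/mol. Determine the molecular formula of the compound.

C6H14O2

mol C = 3.186 g CO₂ ÷ 44.009 g/mol = 0.072394 mol
mol H = 2 × 1.522 g H₂O ÷ 18.015 g/mol = 0.16897 mol
mass O = 1.426 − (0.86953 + 0.17032) = 0.38615 g → mol O = 0.38615 ÷ 15.999 = 0.024136 mol
Divide by the smallest (0.024136 mol): C 2.999, H 7.001, O 1.000
Empirical formula: C3H7O
Empirical-formula mass = 59.09 g/mol; 118 ÷ 59.09 ≈ 2, so the molecular formula is C6H14O2.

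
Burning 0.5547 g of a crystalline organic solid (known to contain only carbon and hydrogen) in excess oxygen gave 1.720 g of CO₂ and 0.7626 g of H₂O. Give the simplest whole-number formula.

C6H13

mol C = 1.720 g CO₂ ÷ 44.009 g/mol = 0.039083 mol
mol H = 2 × 0.7626 g H₂O ÷ 18.015 g/mol = 0.084663 mol
Divide by the smallest (0.039083 mol): C 1.000, H 2.166
Multiplying each by 6 gives whole numbers: C 6.00, H 13.00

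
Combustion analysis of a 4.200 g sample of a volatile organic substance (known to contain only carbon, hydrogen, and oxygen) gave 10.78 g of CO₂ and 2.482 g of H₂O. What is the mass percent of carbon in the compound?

mol C = 10.78 g CO₂ ÷ 44.009 g/mol = 0.24495 mol
mol H = 2 × 2.482 g H₂O ÷ 18.015 g/mol = 0.27555 mol
mass O = 4.200 − (2.9421 + 0.27775) = 0.98015 g → mol O = 0.98015 ÷ 15.999 = 0.061263 mol
mass % C = 2.9421 g ÷ 4.200 g × 100%

70.05%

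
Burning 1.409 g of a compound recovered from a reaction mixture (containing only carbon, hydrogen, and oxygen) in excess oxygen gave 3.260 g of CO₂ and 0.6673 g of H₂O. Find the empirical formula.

mol C = 3.260 g CO₂ ÷ 44.009 g/mol = 0.074076 mol
mol H = 2 × 0.6673 g H₂O ÷ 18.015 g/mol = 0.074083 mol
mass O = 1.409 − (0.88972 + 0.074675) = 0.44460 g → mol O = 0.44460 ÷ 15.999 = 0.027789 mol
Divide by the smallest (0.027789 mol): C 2.666, H 2.666, O 1.000
Multiplying each by 3 gives whole numbers: C 8.00, H 8.00, O 3.00

C8H8O3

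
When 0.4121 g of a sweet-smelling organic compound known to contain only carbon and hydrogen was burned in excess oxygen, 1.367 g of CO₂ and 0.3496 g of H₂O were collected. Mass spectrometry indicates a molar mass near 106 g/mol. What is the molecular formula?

C8H10

mol C = 1.367 g CO₂ ÷ 44.009 g/mol = 0.031062 mol
mol H = 2 × 0.3496 g H₂O ÷ 18.015 g/mol = 0.038812 mol
Divide by the smallest (0.031062 mol): C 1.000, H 1.250
Multiplying each by 4 gives whole numbers: C 4.00, H 5.00
Empirical formula: C4H5
Empirical-formula mass = 53.08 g/mol; 106 ÷ 53.08 ≈ 2, so the molecular formula is C8H10.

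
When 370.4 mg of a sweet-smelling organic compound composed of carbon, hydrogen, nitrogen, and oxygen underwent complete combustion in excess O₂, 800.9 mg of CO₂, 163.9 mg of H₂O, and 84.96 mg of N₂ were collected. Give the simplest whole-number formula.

mol C = 0.8009 g CO₂ ÷ 44.009 g/mol = 0.018199 mol
mol H = 2 × 0.1639 g H₂O ÷ 18.015 g/mol = 0.018196 mol
mol N = 2 × 0.08496 g N₂ ÷ 28.014 g/mol = 0.0060655 mol
mass O = 0.3704 − (0.21858 + 0.018342 + 0.084960) = 0.048516 g → mol O = 0.048516 ÷ 15.999 = 0.0030324 mol
Divide by the smallest (0.0030324 mol): C 6.001, H 6.000, N 2.000, O 1.000

C6H6N2O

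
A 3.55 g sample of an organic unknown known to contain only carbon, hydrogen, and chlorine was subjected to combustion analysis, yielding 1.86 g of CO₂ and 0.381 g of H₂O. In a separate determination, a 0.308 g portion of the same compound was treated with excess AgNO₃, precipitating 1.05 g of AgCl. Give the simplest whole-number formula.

mol C = 1.86 g CO₂ ÷ 44.009 g/mol = 0.04226 mol
mol H = 2 × 0.381 g H₂O ÷ 18.015 g/mol = 0.04230 mol
From the AgCl data: mol Cl per gram of compound = (1.05 ÷ 143.318) ÷ 0.308 = 0.02379 mol/g, so in the 3.55 g combustion sample mol Cl = 0.08444 mol
Divide by the smallest (0.04226 mol): C 1.000, H 1.001, Cl 1.998

CHCl2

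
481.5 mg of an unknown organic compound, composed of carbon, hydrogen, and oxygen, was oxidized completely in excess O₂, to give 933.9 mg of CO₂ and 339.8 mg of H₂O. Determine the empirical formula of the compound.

mol C = 0.9339 g CO₂ ÷ 44.009 g/mol = 0.021221 mol
mol H = 2 × 0.3398 g H₂O ÷ 18.015 g/mol = 0.037724 mol
mass O = 0.4815 − (0.25488 + 0.038026) = 0.18859 g → mol O = 0.18859 ÷ 15.999 = 0.011788 mol
Divide by the smallest (0.011788 mol): C 1.800, H 3.200, O 1.000
Multiplying each by 5 gives whole numbers: C 9.00, H 16.00, O 5.00

C9H16O5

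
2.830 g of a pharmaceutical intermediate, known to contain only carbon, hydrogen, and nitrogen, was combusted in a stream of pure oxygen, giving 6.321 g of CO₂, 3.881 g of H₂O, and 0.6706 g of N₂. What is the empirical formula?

mol C = 6.321 g CO₂ ÷ 44.009 g/mol = 0.14363 mol
mol H = 2 × 3.881 g H₂O ÷ 18.015 g/mol = 0.43086 mol
mol N = 2 × 0.6706 g N₂ ÷ 28.014 g/mol = 0.047876 mol
Divide by the smallest (0.047876 mol): C 3.000, H 9.000, N 1.000

C3H9N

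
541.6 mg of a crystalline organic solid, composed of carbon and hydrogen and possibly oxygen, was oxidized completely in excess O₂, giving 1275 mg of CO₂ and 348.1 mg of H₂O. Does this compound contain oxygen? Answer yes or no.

mol C = 1.275 g CO₂ ÷ 44.009 g/mol = 0.028971 mol
mol H = 2 × 0.3481 g H₂O ÷ 18.015 g/mol = 0.038646 mol
C and H account for only 0.38693 g of the 0.5416 g sample; the remaining 0.15467 g must be oxygen.

yes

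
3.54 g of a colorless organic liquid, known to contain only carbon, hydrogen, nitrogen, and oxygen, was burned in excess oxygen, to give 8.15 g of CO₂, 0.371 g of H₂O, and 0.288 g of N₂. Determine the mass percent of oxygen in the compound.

27.9%

mol C = 8.15 g CO₂ ÷ 44.009 g/mol = 0.1852 mol
mol H = 2 × 0.371 g H₂O ÷ 18.015 g/mol = 0.04119 mol
mol N = 2 × 0.288 g N₂ ÷ 28.014 g/mol = 0.02056 mol
mass O = 3.54 − (2.224 + 0.04152 + 0.2880) = 0.9862 g → mol O = 0.9862 ÷ 15.999 = 0.06164 mol
mass % O = 0.9862 g ÷ 3.54 g × 100%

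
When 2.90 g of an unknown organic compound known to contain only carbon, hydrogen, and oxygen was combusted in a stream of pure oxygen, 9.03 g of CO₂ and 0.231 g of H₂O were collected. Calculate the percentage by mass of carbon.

mol C = 9.03 g CO₂ ÷ 44.009 g/mol = 0.2052 mol
mol H = 2 × 0.231 g H₂O ÷ 18.015 g/mol = 0.02565 mol
mass O = 2.90 − (2.464 + 0.02585) = 0.4097 g → mol O = 0.4097 ÷ 15.999 = 0.02561 mol
mass % C = 2.464 g ÷ 2.90 g × 100%

85.0%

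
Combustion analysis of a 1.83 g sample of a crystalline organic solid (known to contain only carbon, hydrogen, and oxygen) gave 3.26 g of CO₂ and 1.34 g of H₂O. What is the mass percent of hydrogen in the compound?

8.2%

mol C = 3.26 g CO₂ ÷ 44.009 g/mol = 0.07408 mol
mol H = 2 × 1.34 g H₂O ÷ 18.015 g/mol = 0.1488 mol
mass O = 1.83 − (0.8897 + 0.1500) = 0.7903 g → mol O = 0.7903 ÷ 15.999 = 0.04940 mol
mass % H = 0.1500 g ÷ 1.83 g × 100%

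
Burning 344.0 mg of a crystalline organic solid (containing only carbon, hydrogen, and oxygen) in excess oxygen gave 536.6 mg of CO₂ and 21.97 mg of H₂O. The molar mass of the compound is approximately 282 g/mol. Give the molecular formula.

mol C = 0.5366 g CO₂ ÷ 44.009 g/mol = 0.012193 mol
mol H = 2 × 0.02197 g H₂O ÷ 18.015 g/mol = 0.0024391 mol
mass O = 0.3440 − (0.14645 + 0.0024586) = 0.19509 g → mol O = 0.19509 ÷ 15.999 = 0.012194 mol
Divide by the smallest (0.0024391 mol): C 4.999, H 1.000, O 4.999
Empirical formula: C5HO5
Empirical-formula mass = 141.06 g/mol; 282 ÷ 141.06 ≈ 2, so the molecular formula is C10H2O10.

C10H2O10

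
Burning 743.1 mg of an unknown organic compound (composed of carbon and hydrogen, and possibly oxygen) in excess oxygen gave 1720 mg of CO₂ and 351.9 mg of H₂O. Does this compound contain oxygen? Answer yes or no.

mol C = 1.720 g CO₂ ÷ 44.009 g/mol = 0.039083 mol
mol H = 2 × 0.3519 g H₂O ÷ 18.015 g/mol = 0.039067 mol
C and H account for only 0.50880 g of the 0.7431 g sample; the remaining 0.23430 g must be oxygen.

yes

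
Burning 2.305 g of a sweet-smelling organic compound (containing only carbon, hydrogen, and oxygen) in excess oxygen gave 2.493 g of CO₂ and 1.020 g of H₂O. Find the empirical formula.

mol C = 2.493 g CO₂ ÷ 44.009 g/mol = 0.056648 mol
mol H = 2 × 1.020 g H₂O ÷ 18.015 g/mol = 0.11324 mol
mass O = 2.305 − (0.68039 + 0.11414) = 1.5105 g → mol O = 1.5105 ÷ 15.999 = 0.094410 mol
Divide by the smallest (0.056648 mol): C 1.000, H 1.999, O 1.667
Multiplying each by 3 gives whole numbers: C 3.00, H 6.00, O 5.00

C3H6O5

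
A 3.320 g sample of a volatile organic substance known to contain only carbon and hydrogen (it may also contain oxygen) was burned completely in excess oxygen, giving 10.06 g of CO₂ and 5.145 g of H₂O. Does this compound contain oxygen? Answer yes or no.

mol C = 10.06 g CO₂ ÷ 44.009 g/mol = 0.22859 mol
mol H = 2 × 5.145 g H₂O ÷ 18.015 g/mol = 0.57119 mol
C and H together account for 3.3213 g — essentially the entire 3.320 g sample — so the compound contains no oxygen.

no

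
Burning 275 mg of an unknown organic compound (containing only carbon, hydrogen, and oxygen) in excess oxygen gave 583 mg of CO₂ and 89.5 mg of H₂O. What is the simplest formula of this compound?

C4H3O2

mol C = 0.583 g CO₂ ÷ 44.009 g/mol = 0.01325 mol
mol H = 2 × 0.0895 g H₂O ÷ 18.015 g/mol = 0.009936 mol
mass O = 0.275 − (0.1591 + 0.01002) = 0.1059 g → mol O = 0.1059 ÷ 15.999 = 0.006617 mol
Divide by the smallest (0.006617 mol): C 2.002, H 1.502, O 1.000
Multiplying each by 2 gives whole numbers: C 4.00, H 3.00, O 2.00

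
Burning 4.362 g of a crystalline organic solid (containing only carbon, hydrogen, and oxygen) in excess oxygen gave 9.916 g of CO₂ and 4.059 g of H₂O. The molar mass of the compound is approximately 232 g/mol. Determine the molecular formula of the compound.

mol C = 9.916 g CO₂ ÷ 44.009 g/mol = 0.22532 mol
mol H = 2 × 4.059 g H₂O ÷ 18.015 g/mol = 0.45062 mol
mass O = 4.362 − (2.7063 + 0.45423) = 1.2015 g → mol O = 1.2015 ÷ 15.999 = 0.075097 mol
Divide by the smallest (0.075097 mol): C 3.000, H 6.001, O 1.000
Empirical formula: C3H6O
Empirical-formula mass = 58.08 g/mol; 232 ÷ 58.08 ≈ 4, so the molecular formula is C12H24O4.

C12H24O4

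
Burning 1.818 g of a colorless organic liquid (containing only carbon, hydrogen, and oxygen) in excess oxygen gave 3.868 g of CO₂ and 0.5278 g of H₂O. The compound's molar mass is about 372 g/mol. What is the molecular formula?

mol C = 3.868 g CO₂ ÷ 44.009 g/mol = 0.087891 mol
mol H = 2 × 0.5278 g H₂O ÷ 18.015 g/mol = 0.058596 mol
mass O = 1.818 − (1.0557 + 0.059064) = 0.70328 g → mol O = 0.70328 ÷ 15.999 = 0.043957 mol
Divide by the smallest (0.043957 mol): C 1.999, H 1.333, O 1.000
Multiplying each by 3 gives whole numbers: C 6.00, H 4.00, O 3.00
Empirical formula: C6H4O3
Empirical-formula mass = 124.09 g/mol; 372 ÷ 124.09 ≈ 3, so the molecular formula is C18H12O9.

C18H12O9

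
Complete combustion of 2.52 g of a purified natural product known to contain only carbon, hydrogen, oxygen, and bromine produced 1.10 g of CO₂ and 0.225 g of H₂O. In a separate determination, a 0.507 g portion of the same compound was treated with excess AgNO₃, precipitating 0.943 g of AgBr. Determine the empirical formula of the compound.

mol C = 1.10 g CO₂ ÷ 44.009 g/mol = 0.02499 mol
mol H = 2 × 0.225 g H₂O ÷ 18.015 g/mol = 0.02498 mol
From the AgBr data: mol Br per gram of compound = (0.943 ÷ 187.772) ÷ 0.507 = 0.009905 mol/g, so in the 2.52 g combustion sample mol Br = 0.02496 mol
mass O = 2.52 − (0.3002 + 0.02518 + 1.995) = 0.2001 g → mol O = 0.2001 ÷ 15.999 = 0.01251 mol
Divide by the smallest (0.01251 mol): C 1.999, H 1.998, Br 1.996, O 1.000

C2H2Br2O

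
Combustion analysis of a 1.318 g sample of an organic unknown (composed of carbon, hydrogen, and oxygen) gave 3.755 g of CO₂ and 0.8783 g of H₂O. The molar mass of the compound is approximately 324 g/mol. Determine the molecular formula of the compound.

mol C = 3.755 g CO₂ ÷ 44.009 g/mol = 0.085323 mol
mol H = 2 × 0.8783 g H₂O ÷ 18.015 g/mol = 0.097508 mol
mass O = 1.318 − (1.0248 + 0.098288) = 0.19489 g → mol O = 0.19489 ÷ 15.999 = 0.012182 mol
Divide by the smallest (0.012182 mol): C 7.004, H 8.005, O 1.000
Empirical formula: C7H8O
Empirical-formula mass = 108.14 g/mol; 324 ÷ 108.14 ≈ 3, so the molecular formula is C21H24O3.

C21H24O3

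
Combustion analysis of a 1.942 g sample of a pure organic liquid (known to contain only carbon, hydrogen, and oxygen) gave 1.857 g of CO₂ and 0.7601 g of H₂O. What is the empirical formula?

CH2O2

mol C = 1.857 g CO₂ ÷ 44.009 g/mol = 0.042196 mol
mol H = 2 × 0.7601 g H₂O ÷ 18.015 g/mol = 0.084385 mol
mass O = 1.942 − (0.50682 + 0.085060) = 1.3501 g → mol O = 1.3501 ÷ 15.999 = 0.084388 mol
Divide by the smallest (0.042196 mol): C 1.000, H 2.000, O 2.000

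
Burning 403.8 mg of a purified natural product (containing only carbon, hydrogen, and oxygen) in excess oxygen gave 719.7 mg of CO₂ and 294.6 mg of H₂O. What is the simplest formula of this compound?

C3H6O2

mol C = 0.7197 g CO₂ ÷ 44.009 g/mol = 0.016353 mol
mol H = 2 × 0.2946 g H₂O ÷ 18.015 g/mol = 0.032706 mol
mass O = 0.4038 − (0.19642 + 0.032968) = 0.17441 g → mol O = 0.17441 ÷ 15.999 = 0.010901 mol
Divide by the smallest (0.010901 mol): C 1.500, H 3.000, O 1.000
Multiplying each by 2 gives whole numbers: C 3.00, H 6.00, O 2.00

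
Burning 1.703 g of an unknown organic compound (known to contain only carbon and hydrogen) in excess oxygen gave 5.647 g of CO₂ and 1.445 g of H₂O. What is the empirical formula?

C4H5

mol C = 5.647 g CO₂ ÷ 44.009 g/mol = 0.12831 mol
mol H = 2 × 1.445 g H₂O ÷ 18.015 g/mol = 0.16042 mol
Divide by the smallest (0.12831 mol): C 1.000, H 1.250
Multiplying each by 4 gives whole numbers: C 4.00, H 5.00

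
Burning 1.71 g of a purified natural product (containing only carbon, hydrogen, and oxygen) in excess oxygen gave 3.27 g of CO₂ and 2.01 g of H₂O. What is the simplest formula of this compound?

C2H6O

mol C = 3.27 g CO₂ ÷ 44.009 g/mol = 0.07430 mol
mol H = 2 × 2.01 g H₂O ÷ 18.015 g/mol = 0.2231 mol
mass O = 1.71 − (0.8925 + 0.2249) = 0.5926 g → mol O = 0.5926 ÷ 15.999 = 0.03704 mol
Divide by the smallest (0.03704 mol): C 2.006, H 6.024, O 1.000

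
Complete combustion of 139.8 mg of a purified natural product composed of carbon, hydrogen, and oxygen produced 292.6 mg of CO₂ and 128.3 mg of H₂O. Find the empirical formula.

mol C = 0.2926 g CO₂ ÷ 44.009 g/mol = 0.0066486 mol
mol H = 2 × 0.1283 g H₂O ÷ 18.015 g/mol = 0.014244 mol
mass O = 0.1398 − (0.079857 + 0.014358) = 0.045586 g → mol O = 0.045586 ÷ 15.999 = 0.0028493 mol
Divide by the smallest (0.0028493 mol): C 2.333, H 4.999, O 1.000
Multiplying each by 3 gives whole numbers: C 7.00, H 15.00, O 3.00

C7H15O3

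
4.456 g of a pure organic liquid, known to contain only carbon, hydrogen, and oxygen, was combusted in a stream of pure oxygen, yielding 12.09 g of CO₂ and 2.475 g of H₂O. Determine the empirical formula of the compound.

C5H5O

mol C = 12.09 g CO₂ ÷ 44.009 g/mol = 0.27472 mol
mol H = 2 × 2.475 g H₂O ÷ 18.015 g/mol = 0.27477 mol
mass O = 4.456 − (3.2996 + 0.27697) = 0.87941 g → mol O = 0.87941 ÷ 15.999 = 0.054967 mol
Divide by the smallest (0.054967 mol): C 4.998, H 4.999, O 1.000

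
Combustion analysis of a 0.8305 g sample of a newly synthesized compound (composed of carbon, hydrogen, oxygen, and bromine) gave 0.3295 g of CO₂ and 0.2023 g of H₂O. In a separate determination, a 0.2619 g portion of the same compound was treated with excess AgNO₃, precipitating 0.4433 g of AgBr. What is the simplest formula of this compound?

CH3BrO

mol C = 0.3295 g CO₂ ÷ 44.009 g/mol = 0.0074871 mol
mol H = 2 × 0.2023 g H₂O ÷ 18.015 g/mol = 0.022459 mol
From the AgBr data: mol Br per gram of compound = (0.4433 ÷ 187.772) ÷ 0.2619 = 0.0090143 mol/g, so in the 0.8305 g combustion sample mol Br = 0.0074864 mol
mass O = 0.8305 − (0.089928 + 0.022639 + 0.59819) = 0.11974 g → mol O = 0.11974 ÷ 15.999 = 0.0074844 mol
Divide by the smallest (0.0074844 mol): C 1.000, H 3.001, Br 1.000, O 1.000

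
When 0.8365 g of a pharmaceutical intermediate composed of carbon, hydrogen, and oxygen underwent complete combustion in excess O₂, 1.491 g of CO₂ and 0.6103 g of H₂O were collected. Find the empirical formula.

mol C = 1.491 g CO₂ ÷ 44.009 g/mol = 0.033879 mol
mol H = 2 × 0.6103 g H₂O ÷ 18.015 g/mol = 0.067755 mol
mass O = 0.8365 − (0.40693 + 0.068297) = 0.36128 g → mol O = 0.36128 ÷ 15.999 = 0.022581 mol
Divide by the smallest (0.022581 mol): C 1.500, H 3.000, O 1.000
Multiplying each by 2 gives whole numbers: C 3.00, H 6.00, O 2.00

C3H6O2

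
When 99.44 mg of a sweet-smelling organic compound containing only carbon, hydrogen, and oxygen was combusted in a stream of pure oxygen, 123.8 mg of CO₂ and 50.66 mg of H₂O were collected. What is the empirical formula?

C3H6O4

mol C = 0.1238 g CO₂ ÷ 44.009 g/mol = 0.0028131 mol
mol H = 2 × 0.05066 g H₂O ÷ 18.015 g/mol = 0.0056242 mol
mass O = 0.09944 − (0.033788 + 0.0056692) = 0.059983 g → mol O = 0.059983 ÷ 15.999 = 0.0037492 mol
Divide by the smallest (0.0028131 mol): C 1.000, H 1.999, O 1.333
Multiplying each by 3 gives whole numbers: C 3.00, H 6.00, O 4.00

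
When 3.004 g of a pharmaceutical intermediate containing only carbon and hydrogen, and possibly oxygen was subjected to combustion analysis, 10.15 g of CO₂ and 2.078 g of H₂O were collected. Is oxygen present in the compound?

no

mol C = 10.15 g CO₂ ÷ 44.009 g/mol = 0.23063 mol
mol H = 2 × 2.078 g H₂O ÷ 18.015 g/mol = 0.23070 mol
C and H together account for 3.0027 g — essentially the entire 3.004 g sample — so the compound contains no oxygen.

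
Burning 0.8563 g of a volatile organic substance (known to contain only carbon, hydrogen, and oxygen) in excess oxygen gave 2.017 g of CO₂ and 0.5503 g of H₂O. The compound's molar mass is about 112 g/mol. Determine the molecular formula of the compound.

mol C = 2.017 g CO₂ ÷ 44.009 g/mol = 0.045832 mol
mol H = 2 × 0.5503 g H₂O ÷ 18.015 g/mol = 0.061094 mol
mass O = 0.8563 − (0.55048 + 0.061582) = 0.24424 g → mol O = 0.24424 ÷ 15.999 = 0.015266 mol
Divide by the smallest (0.015266 mol): C 3.002, H 4.002, O 1.000
Empirical formula: C3H4O
Empirical-formula mass = 56.06 g/mol; 112 ÷ 56.06 ≈ 2, so the molecular formula is C6H8O2.

C6H8O2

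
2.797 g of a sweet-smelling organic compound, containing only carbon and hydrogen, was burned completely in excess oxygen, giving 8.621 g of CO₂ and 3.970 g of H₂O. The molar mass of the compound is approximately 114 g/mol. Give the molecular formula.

mol C = 8.621 g CO₂ ÷ 44.009 g/mol = 0.19589 mol
mol H = 2 × 3.970 g H₂O ÷ 18.015 g/mol = 0.44074 mol
Divide by the smallest (0.19589 mol): C 1.000, H 2.250
Multiplying each by 4 gives whole numbers: C 4.00, H 9.00
Empirical formula: C4H9
Empirical-formula mass = 57.12 g/mol; 114 ÷ 57.12 ≈ 2, so the molecular formula is C8H18.

C8H18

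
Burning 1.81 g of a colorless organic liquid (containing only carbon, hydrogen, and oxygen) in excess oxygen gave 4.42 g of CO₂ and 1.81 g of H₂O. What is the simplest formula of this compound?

C4H8O

mol C = 4.42 g CO₂ ÷ 44.009 g/mol = 0.1004 mol
mol H = 2 × 1.81 g H₂O ÷ 18.015 g/mol = 0.2009 mol
mass O = 1.81 − (1.206 + 0.2026) = 0.4011 g → mol O = 0.4011 ÷ 15.999 = 0.02507 mol
Divide by the smallest (0.02507 mol): C 4.006, H 8.014, O 1.000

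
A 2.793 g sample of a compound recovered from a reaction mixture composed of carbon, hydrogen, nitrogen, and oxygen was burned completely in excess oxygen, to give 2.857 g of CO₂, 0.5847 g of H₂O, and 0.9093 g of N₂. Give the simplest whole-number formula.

CHNO

mol C = 2.857 g CO₂ ÷ 44.009 g/mol = 0.064919 mol
mol H = 2 × 0.5847 g H₂O ÷ 18.015 g/mol = 0.064913 mol
mol N = 2 × 0.9093 g N₂ ÷ 28.014 g/mol = 0.064918 mol
mass O = 2.793 − (0.77974 + 0.065432 + 0.90930) = 1.0385 g → mol O = 1.0385 ÷ 15.999 = 0.064912 mol
Divide by the smallest (0.064912 mol): C 1.000, H 1.000, N 1.000, O 1.000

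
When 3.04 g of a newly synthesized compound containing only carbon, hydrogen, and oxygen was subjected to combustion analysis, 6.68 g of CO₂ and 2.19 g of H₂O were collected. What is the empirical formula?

mol C = 6.68 g CO₂ ÷ 44.009 g/mol = 0.1518 mol
mol H = 2 × 2.19 g H₂O ÷ 18.015 g/mol = 0.2431 mol
mass O = 3.04 − (1.823 + 0.2451) = 0.9718 g → mol O = 0.9718 ÷ 15.999 = 0.06074 mol
Divide by the smallest (0.06074 mol): C 2.499, H 4.003, O 1.000
Multiplying each by 2 gives whole numbers: C 5.00, H 8.01, O 2.00

C5H8O2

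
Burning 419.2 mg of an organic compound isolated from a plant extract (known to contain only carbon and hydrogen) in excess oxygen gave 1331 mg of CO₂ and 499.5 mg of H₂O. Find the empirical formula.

C6H11

mol C = 1.331 g CO₂ ÷ 44.009 g/mol = 0.030244 mol
mol H = 2 × 0.4995 g H₂O ÷ 18.015 g/mol = 0.055454 mol
Divide by the smallest (0.030244 mol): C 1.000, H 1.834
Multiplying each by 6 gives whole numbers: C 6.00, H 11.00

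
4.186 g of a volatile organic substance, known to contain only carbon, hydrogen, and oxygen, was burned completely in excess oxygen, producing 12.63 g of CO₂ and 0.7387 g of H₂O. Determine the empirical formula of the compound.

C7H2O

mol C = 12.63 g CO₂ ÷ 44.009 g/mol = 0.28699 mol
mol H = 2 × 0.7387 g H₂O ÷ 18.015 g/mol = 0.082009 mol
mass O = 4.186 − (3.4470 + 0.082666) = 0.65634 g → mol O = 0.65634 ÷ 15.999 = 0.041024 mol
Divide by the smallest (0.041024 mol): C 6.996, H 1.999, O 1.000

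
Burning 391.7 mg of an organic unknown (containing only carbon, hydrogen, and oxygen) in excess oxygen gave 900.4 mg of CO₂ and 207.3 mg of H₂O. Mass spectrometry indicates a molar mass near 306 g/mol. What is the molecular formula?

C16H18O6

mol C = 0.9004 g CO₂ ÷ 44.009 g/mol = 0.020459 mol
mol H = 2 × 0.2073 g H₂O ÷ 18.015 g/mol = 0.023014 mol
mass O = 0.3917 − (0.24574 + 0.023198) = 0.12276 g → mol O = 0.12276 ÷ 15.999 = 0.0076732 mol
Divide by the smallest (0.0076732 mol): C 2.666, H 2.999, O 1.000
Multiplying each by 3 gives whole numbers: C 8.00, H 9.00, O 3.00
Empirical formula: C8H9O3
Empirical-formula mass = 153.16 g/mol; 306 ÷ 153.16 ≈ 2, so the molecular formula is C16H18O6.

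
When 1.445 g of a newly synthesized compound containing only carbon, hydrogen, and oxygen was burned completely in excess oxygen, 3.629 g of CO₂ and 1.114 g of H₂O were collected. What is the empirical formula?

C4H6O

mol C = 3.629 g CO₂ ÷ 44.009 g/mol = 0.082460 mol
mol H = 2 × 1.114 g H₂O ÷ 18.015 g/mol = 0.12367 mol
mass O = 1.445 − (0.99043 + 0.12466) = 0.32990 g → mol O = 0.32990 ÷ 15.999 = 0.020620 mol
Divide by the smallest (0.020620 mol): C 3.999, H 5.998, O 1.000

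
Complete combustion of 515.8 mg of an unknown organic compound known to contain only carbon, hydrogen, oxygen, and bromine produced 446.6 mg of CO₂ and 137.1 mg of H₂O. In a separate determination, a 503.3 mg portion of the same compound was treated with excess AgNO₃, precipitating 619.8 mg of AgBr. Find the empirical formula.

C6H9Br2O4

mol C = 0.4466 g CO₂ ÷ 44.009 g/mol = 0.010148 mol
mol H = 2 × 0.1371 g H₂O ÷ 18.015 g/mol = 0.015221 mol
From the AgBr data: mol Br per gram of compound = (0.6198 ÷ 187.772) ÷ 0.5033 = 0.0065583 mol/g, so in the 0.5158 g combustion sample mol Br = 0.0033828 mol
mass O = 0.5158 − (0.12189 + 0.015342 + 0.27030) = 0.10827 g → mol O = 0.10827 ÷ 15.999 = 0.0067674 mol
Divide by the smallest (0.0033828 mol): C 3.000, H 4.499, Br 1.000, O 2.001
Multiplying each by 2 gives whole numbers: C 6.00, H 9.00, Br 2.00, O 4.00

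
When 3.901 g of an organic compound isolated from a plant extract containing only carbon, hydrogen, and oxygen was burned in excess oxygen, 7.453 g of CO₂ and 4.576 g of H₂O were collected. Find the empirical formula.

mol C = 7.453 g CO₂ ÷ 44.009 g/mol = 0.16935 mol
mol H = 2 × 4.576 g H₂O ÷ 18.015 g/mol = 0.50802 mol
mass O = 3.901 − (2.0341 + 0.51209) = 1.3548 g → mol O = 1.3548 ÷ 15.999 = 0.084682 mol
Divide by the smallest (0.084682 mol): C 2.000, H 5.999, O 1.000

C2H6O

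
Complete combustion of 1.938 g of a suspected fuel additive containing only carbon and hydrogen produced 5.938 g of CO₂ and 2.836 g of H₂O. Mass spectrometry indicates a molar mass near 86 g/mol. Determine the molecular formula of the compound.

C6H14

mol C = 5.938 g CO₂ ÷ 44.009 g/mol = 0.13493 mol
mol H = 2 × 2.836 g H₂O ÷ 18.015 g/mol = 0.31485 mol
Divide by the smallest (0.13493 mol): C 1.000, H 2.333
Multiplying each by 3 gives whole numbers: C 3.00, H 7.00
Empirical formula: C3H7
Empirical-formula mass = 43.09 g/mol; 86 ÷ 43.09 ≈ 2, so the molecular formula is C6H14.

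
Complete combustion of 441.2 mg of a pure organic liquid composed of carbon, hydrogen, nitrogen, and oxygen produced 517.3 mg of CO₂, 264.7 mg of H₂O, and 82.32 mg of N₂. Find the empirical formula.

mol C = 0.5173 g CO₂ ÷ 44.009 g/mol = 0.011754 mol
mol H = 2 × 0.2647 g H₂O ÷ 18.015 g/mol = 0.029387 mol
mol N = 2 × 0.08232 g N₂ ÷ 28.014 g/mol = 0.0058771 mol
mass O = 0.4412 − (0.14118 + 0.029622 + 0.082320) = 0.18808 g → mol O = 0.18808 ÷ 15.999 = 0.011755 mol
Divide by the smallest (0.0058771 mol): C 2.000, H 5.000, N 1.000, O 2.000

C2H5NO2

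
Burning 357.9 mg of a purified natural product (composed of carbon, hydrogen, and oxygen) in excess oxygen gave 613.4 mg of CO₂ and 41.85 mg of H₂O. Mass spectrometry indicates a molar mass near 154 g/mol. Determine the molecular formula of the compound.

mol C = 0.6134 g CO₂ ÷ 44.009 g/mol = 0.013938 mol
mol H = 2 × 0.04185 g H₂O ÷ 18.015 g/mol = 0.0046461 mol
mass O = 0.3579 − (0.16741 + 0.0046833) = 0.18581 g → mol O = 0.18581 ÷ 15.999 = 0.011614 mol
Divide by the smallest (0.0046461 mol): C 3.000, H 1.000, O 2.500
Multiplying each by 2 gives whole numbers: C 6.00, H 2.00, O 5.00
Empirical formula: C6H2O5
Empirical-formula mass = 154.08 g/mol; 154 ÷ 154.08 ≈ 1, so the molecular formula is C6H2O5.

C6H2O5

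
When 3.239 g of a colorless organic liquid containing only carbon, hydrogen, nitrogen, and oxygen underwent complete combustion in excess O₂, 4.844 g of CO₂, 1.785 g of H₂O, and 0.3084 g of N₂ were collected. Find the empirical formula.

mol C = 4.844 g CO₂ ÷ 44.009 g/mol = 0.11007 mol
mol H = 2 × 1.785 g H₂O ÷ 18.015 g/mol = 0.19817 mol
mol N = 2 × 0.3084 g N₂ ÷ 28.014 g/mol = 0.022018 mol
mass O = 3.239 − (1.3220 + 0.19975 + 0.30840) = 1.4088 g → mol O = 1.4088 ÷ 15.999 = 0.088056 mol
Divide by the smallest (0.022018 mol): C 4.999, H 9.000, N 1.000, O 3.999

C5H9NO4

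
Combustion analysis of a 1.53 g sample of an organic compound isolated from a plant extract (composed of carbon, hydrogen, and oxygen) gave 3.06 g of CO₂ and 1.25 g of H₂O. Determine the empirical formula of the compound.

C2H4O

mol C = 3.06 g CO₂ ÷ 44.009 g/mol = 0.06953 mol
mol H = 2 × 1.25 g H₂O ÷ 18.015 g/mol = 0.1388 mol
mass O = 1.53 − (0.8351 + 0.1399) = 0.5550 g → mol O = 0.5550 ÷ 15.999 = 0.03469 mol
Divide by the smallest (0.03469 mol): C 2.004, H 4.001, O 1.000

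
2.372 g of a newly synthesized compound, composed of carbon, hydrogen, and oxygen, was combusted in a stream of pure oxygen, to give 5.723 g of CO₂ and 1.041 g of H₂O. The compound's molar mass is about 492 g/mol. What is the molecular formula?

C27H24O9

mol C = 5.723 g CO₂ ÷ 44.009 g/mol = 0.13004 mol
mol H = 2 × 1.041 g H₂O ÷ 18.015 g/mol = 0.11557 mol
mass O = 2.372 − (1.5619 + 0.11649) = 0.69358 g → mol O = 0.69358 ÷ 15.999 = 0.043351 mol
Divide by the smallest (0.043351 mol): C 3.000, H 2.666, O 1.000
Multiplying each by 3 gives whole numbers: C 9.00, H 8.00, O 3.00
Empirical formula: C9H8O3
Empirical-formula mass = 164.16 g/mol; 492 ÷ 164.16 ≈ 3, so the molecular formula is C27H24O9.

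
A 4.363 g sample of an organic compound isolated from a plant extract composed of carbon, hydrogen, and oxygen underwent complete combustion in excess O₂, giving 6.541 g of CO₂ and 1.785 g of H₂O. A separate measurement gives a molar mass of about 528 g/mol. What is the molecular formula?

mol C = 6.541 g CO₂ ÷ 44.009 g/mol = 0.14863 mol
mol H = 2 × 1.785 g H₂O ÷ 18.015 g/mol = 0.19817 mol
mass O = 4.363 − (1.7852 + 0.19975) = 2.3781 g → mol O = 2.3781 ÷ 15.999 = 0.14864 mol
Divide by the smallest (0.14863 mol): C 1.000, H 1.333, O 1.000
Multiplying each by 3 gives whole numbers: C 3.00, H 4.00, O 3.00
Empirical formula: C3H4O3
Empirical-formula mass = 88.06 g/mol; 528 ÷ 88.06 ≈ 6, so the molecular formula is C18H24O18.

C18H24O18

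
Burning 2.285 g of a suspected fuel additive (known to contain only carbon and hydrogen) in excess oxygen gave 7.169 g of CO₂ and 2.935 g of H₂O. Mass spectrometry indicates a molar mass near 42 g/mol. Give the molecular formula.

mol C = 7.169 g CO₂ ÷ 44.009 g/mol = 0.16290 mol
mol H = 2 × 2.935 g H₂O ÷ 18.015 g/mol = 0.32584 mol
Divide by the smallest (0.16290 mol): C 1.000, H 2.000
Empirical formula: CH2
Empirical-formula mass = 14.03 g/mol; 42 ÷ 14.03 ≈ 3, so the molecular formula is C3H6.

C3H6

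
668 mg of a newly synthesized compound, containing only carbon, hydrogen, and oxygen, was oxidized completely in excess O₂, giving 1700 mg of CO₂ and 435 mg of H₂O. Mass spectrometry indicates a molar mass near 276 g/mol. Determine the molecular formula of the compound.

C16H20O4

mol C = 1.70 g CO₂ ÷ 44.009 g/mol = 0.03863 mol
mol H = 2 × 0.435 g H₂O ÷ 18.015 g/mol = 0.04829 mol
mass O = 0.668 − (0.4640 + 0.04868) = 0.1554 g → mol O = 0.1554 ÷ 15.999 = 0.009710 mol
Divide by the smallest (0.009710 mol): C 3.978, H 4.973, O 1.000
Empirical formula: C4H5O
Empirical-formula mass = 69.08 g/mol; 276 ÷ 69.08 ≈ 4, so the molecular formula is C16H20O4.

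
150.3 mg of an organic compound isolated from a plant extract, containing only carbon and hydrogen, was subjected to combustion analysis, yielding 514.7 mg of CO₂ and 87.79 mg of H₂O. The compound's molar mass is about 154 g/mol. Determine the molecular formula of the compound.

mol C = 0.5147 g CO₂ ÷ 44.009 g/mol = 0.011695 mol
mol H = 2 × 0.08779 g H₂O ÷ 18.015 g/mol = 0.0097463 mol
Divide by the smallest (0.0097463 mol): C 1.200, H 1.000
Multiplying each by 5 gives whole numbers: C 6.00, H 5.00
Empirical formula: C6H5
Empirical-formula mass = 77.11 g/mol; 154 ÷ 77.11 ≈ 2, so the molecular formula is C12H10.

C12H10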